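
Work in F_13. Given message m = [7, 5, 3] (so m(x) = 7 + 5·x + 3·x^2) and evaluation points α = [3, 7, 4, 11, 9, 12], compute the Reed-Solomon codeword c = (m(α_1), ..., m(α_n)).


c = [10, 7, 10, 9, 9, 5]

Message polynomial: m(x) = 7 + 5·x + 3·x^2 (mod 13).
For each evaluation point α_i, compute m(α_i) mod 13:
  α_1 = 3: Horner steps 3 → 1 → 10, so m(3) = 10.
  α_2 = 7: Horner steps 3 → 0 → 7, so m(7) = 7.
  α_3 = 4: Horner steps 3 → 4 → 10, so m(4) = 10.
  α_4 = 11: Horner steps 3 → 12 → 9, so m(11) = 9.
  α_5 = 9: Horner steps 3 → 6 → 9, so m(9) = 9.
  α_6 = 12: Horner steps 3 → 2 → 5, so m(12) = 5.
Codeword c = [10, 7, 10, 9, 9, 5] ∈ F_13^6.


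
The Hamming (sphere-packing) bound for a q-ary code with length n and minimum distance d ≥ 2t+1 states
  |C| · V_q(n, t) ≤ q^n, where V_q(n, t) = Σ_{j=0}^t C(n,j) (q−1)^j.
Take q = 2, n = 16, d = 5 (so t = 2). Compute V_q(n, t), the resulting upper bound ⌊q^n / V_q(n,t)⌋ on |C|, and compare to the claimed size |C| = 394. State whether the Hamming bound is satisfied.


V_q(n, t) = 137, q^n = 65536, Hamming bound = 478, |C| = 394 ≤ bound (satisfied).

Step 1: Compute V_q(n, t) = Σ_{j=0}^2 C(n, j) (q−1)^j.
  j = 0: C(16,0)·(1)^0 = 1·1 = 1.
  j = 1: C(16,1)·(1)^1 = 16·1 = 16.
  j = 2: C(16,2)·(1)^2 = 120·1 = 120.
  V_q(n, t) = 1 + 16 + 120 = 137.
Step 2: q^n = 2^16 = 65536.
Step 3: Hamming bound ⌊q^n / V_q(n,t)⌋ = ⌊65536/137⌋ = 478.
Step 4: Compare |C| = 394 to 478: satisfied.
The claimed |C| lies below the Hamming bound.


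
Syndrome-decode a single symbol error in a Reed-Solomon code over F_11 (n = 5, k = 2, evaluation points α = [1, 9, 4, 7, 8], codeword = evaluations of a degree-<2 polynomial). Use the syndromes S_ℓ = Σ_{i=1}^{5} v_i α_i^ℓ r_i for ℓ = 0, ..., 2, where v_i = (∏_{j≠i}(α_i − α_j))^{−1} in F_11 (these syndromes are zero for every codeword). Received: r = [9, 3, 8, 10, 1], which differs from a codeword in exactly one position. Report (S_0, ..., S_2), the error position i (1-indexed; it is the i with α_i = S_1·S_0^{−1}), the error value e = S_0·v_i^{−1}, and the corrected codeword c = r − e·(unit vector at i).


S = (10, 7, 6), error at position 3, error magnitude e = 4, c = [9, 3, 4, 10, 1].

Step 1: column multipliers v_i = (∏_{j≠i}(α_i − α_j))^{−1} mod 11.
  i = 1 (α = 1): (1−9)(1−4)(1−7)(1−8) = (−8)·(−3)·(−6)·(−7) = 1008 ≡ 7, so v_1 = 7^{−1} = 8 (mod 11).
  i = 2 (α = 9): (9−1)(9−4)(9−7)(9−8) = 8·5·2·1 = 80 ≡ 3, so v_2 = 3^{−1} = 4 (mod 11).
  i = 3 (α = 4): (4−1)(4−9)(4−7)(4−8) = 3·(−5)·(−3)·(−4) = −180 ≡ 7, so v_3 = 7^{−1} = 8 (mod 11).
  i = 4 (α = 7): (7−1)(7−9)(7−4)(7−8) = 6·(−2)·3·(−1) = 36 ≡ 3, so v_4 = 3^{−1} = 4 (mod 11).
  i = 5 (α = 8): (8−1)(8−9)(8−4)(8−7) = 7·(−1)·4·1 = −28 ≡ 5, so v_5 = 5^{−1} = 9 (mod 11).
  v = [8, 4, 8, 4, 9].
Step 2: syndromes of r = [9, 3, 8, 10, 1] (all sums mod 11).
  S_0 = Σ v_i r_i = 8·9 + 4·3 + 8·8 + 4·10 + 9·1 = 197 ≡ 10.
  S_1 = Σ v_i α_i r_i = 8·1·9 + 4·9·3 + 8·4·8 + 4·7·10 + 9·8·1 = 788 ≡ 7.
  α_i^2 mod 11 = [1, 4, 5, 5, 9].
  S_2 = Σ v_i α_i^2 r_i = 8·1·9 + 4·4·3 + 8·5·8 + 4·5·10 + 9·9·1 = 721 ≡ 6.
  S = (10, 7, 6) ≠ 0, so r is not a codeword (an error is present).
Step 3: locate the error. For a single error e at position i, S_ℓ = v_i·e·α_i^ℓ, so α_err = S_1/S_0.
  S_0^{−1} = 10^{−1} = 10 (mod 11), so α_err = 7·10 = 70 ≡ 4 = α_3. Error position i = 3.
  Consistency check: S_2/S_1 = 6·8 = 48 ≡ 4 = α_err ✓ (single-error assumption holds).
Step 4: error magnitude e = S_0/v_3 = S_0·∏_{j≠3}(α_3 − α_j) = 10·7 = 70 ≡ 4 (mod 11).
Step 5: correct position 3: c_3 = r_3 − e = 8 − 4 ≡ 4 (mod 11). Hence c = [9, 3, 4, 10, 1].
  Check: interpolating c through the α_i gives m(x) = 7 + 2·x (degree < 2) with m(α_i) = c_i for every i, so c is indeed a codeword.


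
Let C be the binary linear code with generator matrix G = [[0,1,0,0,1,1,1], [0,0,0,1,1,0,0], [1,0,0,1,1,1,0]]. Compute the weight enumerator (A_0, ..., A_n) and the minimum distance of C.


Weight distribution: A_0 = 1, A_2 = 2, A_4 = 5. Minimum distance d = 2.

Enumerate all 2^3 = 8 messages m ∈ F_2^3.
For each, compute codeword c = mG in F_2^7, then tally its weight.
  m = 000 → c = 0000000, weight = 0.
  m = 100 → c = 0100111, weight = 4.
  m = 010 → c = 0001100, weight = 2.
  m = 110 → c = 0101011, weight = 4.
  m = 001 → c = 1001110, weight = 4.
  m = 101 → c = 1101001, weight = 4.
  m = 011 → c = 1000010, weight = 2.
  m = 111 → c = 1100101, weight = 4.
Tally weights:
  weight 0: 1 codewords.
  weight 2: 2 codewords.
  weight 4: 5 codewords.
Minimum distance d = smallest w > 0 with A_w > 0 = 2.
Sanity: Σ A_w = 8 = 2^3 = 8 ✓.


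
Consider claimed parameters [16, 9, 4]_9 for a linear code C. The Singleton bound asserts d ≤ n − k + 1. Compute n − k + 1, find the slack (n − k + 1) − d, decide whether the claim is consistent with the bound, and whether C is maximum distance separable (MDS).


Singleton RHS = n − k + 1 = 8, slack = 4, bound satisfied, not MDS.

Singleton bound: d ≤ n − k + 1.
Here n = 16, k = 9, so n − k + 1 = 8.
Given d = 4, check d ≤ 8: YES.
Slack = (n − k + 1) − d = 4.
The code is NOT MDS (slack = 4 > 0).
Description: the claimed parameters are [16, 9, 4]_9; such a code would be non-MDS.


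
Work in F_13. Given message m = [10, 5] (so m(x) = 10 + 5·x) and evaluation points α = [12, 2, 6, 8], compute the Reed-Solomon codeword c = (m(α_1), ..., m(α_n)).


c = [5, 7, 1, 11]

Message polynomial: m(x) = 10 + 5·x (mod 13).
For each evaluation point α_i, compute m(α_i) mod 13:
  α_1 = 12: Horner steps 5 → 5, so m(12) = 5.
  α_2 = 2: Horner steps 5 → 7, so m(2) = 7.
  α_3 = 6: Horner steps 5 → 1, so m(6) = 1.
  α_4 = 8: Horner steps 5 → 11, so m(8) = 11.
Codeword c = [5, 7, 1, 11] ∈ F_13^4.


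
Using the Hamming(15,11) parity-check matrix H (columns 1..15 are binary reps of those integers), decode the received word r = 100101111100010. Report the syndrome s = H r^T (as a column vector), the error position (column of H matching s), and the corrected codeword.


s = (0, 0, 0, 1)^T, error position = 1, corrected codeword c = 000101111100010

Compute s = H r^T mod 2 one row at a time:
  s_1 = 1 + 1 + 1 + 0 + 0 + 0 + 1 + 0 = 4 ≡ 0 (mod 2).
  s_2 = 1 + 0 + 1 + 1 + 0 + 0 + 1 + 0 = 4 ≡ 0 (mod 2).
  s_3 = 0 + 0 + 1 + 1 + 1 + 0 + 1 + 0 = 4 ≡ 0 (mod 2).
  s_4 = 1 + 0 + 0 + 1 + 1 + 0 + 0 + 0 = 3 ≡ 1 (mod 2).
s = (0, 0, 0, 1)^T — this equals column 1 of H (binary 0001), so error is at position 1.
Correct: flip bit 1 of r = 100101111100010 to get c = 000101111100010.


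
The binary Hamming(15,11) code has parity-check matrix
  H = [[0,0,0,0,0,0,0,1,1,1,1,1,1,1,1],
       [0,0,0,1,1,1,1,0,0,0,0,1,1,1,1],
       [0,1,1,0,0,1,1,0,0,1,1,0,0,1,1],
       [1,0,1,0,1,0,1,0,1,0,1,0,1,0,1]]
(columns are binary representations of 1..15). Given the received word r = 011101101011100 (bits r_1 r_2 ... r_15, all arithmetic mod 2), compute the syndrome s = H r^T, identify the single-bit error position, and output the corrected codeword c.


s = (0, 1, 1, 1)^T, error position = 7, corrected codeword c = 011101001011100

Compute s = H r^T mod 2 one row at a time:
  s_1 = 0 + 1 + 0 + 1 + 1 + 1 + 0 + 0 = 4 ≡ 0 (mod 2).
  s_2 = 1 + 0 + 1 + 1 + 1 + 1 + 0 + 0 = 5 ≡ 1 (mod 2).
  s_3 = 1 + 1 + 1 + 1 + 0 + 1 + 0 + 0 = 5 ≡ 1 (mod 2).
  s_4 = 0 + 1 + 0 + 1 + 1 + 1 + 1 + 0 = 5 ≡ 1 (mod 2).
s = (0, 1, 1, 1)^T — this equals column 7 of H (binary 0111), so error is at position 7.
Correct: flip bit 7 of r = 011101101011100 to get c = 011101001011100.


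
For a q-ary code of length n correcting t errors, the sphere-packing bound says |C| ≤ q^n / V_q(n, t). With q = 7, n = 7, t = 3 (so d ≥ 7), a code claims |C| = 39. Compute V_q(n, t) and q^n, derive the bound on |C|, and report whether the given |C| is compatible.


V_q(n, t) = 8359, q^n = 823543, Hamming bound = 98, |C| = 39 ≤ bound (satisfied).

Step 1: Compute V_q(n, t) = Σ_{j=0}^3 C(n, j) (q−1)^j.
  j = 0: C(7,0)·(6)^0 = 1·1 = 1.
  j = 1: C(7,1)·(6)^1 = 7·6 = 42.
  j = 2: C(7,2)·(6)^2 = 21·36 = 756.
  j = 3: C(7,3)·(6)^3 = 35·216 = 7560.
  V_q(n, t) = 1 + 42 + 756 + 7560 = 8359.
Step 2: q^n = 7^7 = 823543.
Step 3: Hamming bound ⌊q^n / V_q(n,t)⌋ = ⌊823543/8359⌋ = 98.
Step 4: Compare |C| = 39 to 98: satisfied.
The claimed |C| lies below the Hamming bound.


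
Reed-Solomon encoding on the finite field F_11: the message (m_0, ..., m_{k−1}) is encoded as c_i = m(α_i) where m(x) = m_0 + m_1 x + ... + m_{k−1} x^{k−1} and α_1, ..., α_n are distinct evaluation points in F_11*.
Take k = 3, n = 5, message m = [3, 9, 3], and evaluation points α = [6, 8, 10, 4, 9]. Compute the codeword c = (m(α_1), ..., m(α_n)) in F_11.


c = [0, 3, 8, 10, 8]

Message polynomial: m(x) = 3 + 9·x + 3·x^2 (mod 11).
For each evaluation point α_i, compute m(α_i) mod 11:
  α_1 = 6: Horner steps 3 → 5 → 0, so m(6) = 0.
  α_2 = 8: Horner steps 3 → 0 → 3, so m(8) = 3.
  α_3 = 10: Horner steps 3 → 6 → 8, so m(10) = 8.
  α_4 = 4: Horner steps 3 → 10 → 10, so m(4) = 10.
  α_5 = 9: Horner steps 3 → 3 → 8, so m(9) = 8.
Codeword c = [0, 3, 8, 10, 8] ∈ F_11^5.


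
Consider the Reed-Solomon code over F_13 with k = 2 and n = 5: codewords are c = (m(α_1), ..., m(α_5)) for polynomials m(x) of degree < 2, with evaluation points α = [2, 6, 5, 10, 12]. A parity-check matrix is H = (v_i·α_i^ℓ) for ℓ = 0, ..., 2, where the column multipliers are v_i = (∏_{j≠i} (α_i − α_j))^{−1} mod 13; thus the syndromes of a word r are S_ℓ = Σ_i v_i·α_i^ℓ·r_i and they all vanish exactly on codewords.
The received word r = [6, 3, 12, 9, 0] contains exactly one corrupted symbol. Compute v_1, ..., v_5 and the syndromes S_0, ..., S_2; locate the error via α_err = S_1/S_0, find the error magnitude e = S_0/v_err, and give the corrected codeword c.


S = (3, 5, 4), error at position 2, error magnitude e = 2, c = [6, 1, 12, 9, 0].

Step 1: column multipliers v_i = (∏_{j≠i}(α_i − α_j))^{−1} mod 13.
  i = 1 (α = 2): (2−6)(2−5)(2−10)(2−12) = (−4)·(−3)·(−8)·(−10) = 960 ≡ 11, so v_1 = 11^{−1} = 6 (mod 13).
  i = 2 (α = 6): (6−2)(6−5)(6−10)(6−12) = 4·1·(−4)·(−6) = 96 ≡ 5, so v_2 = 5^{−1} = 8 (mod 13).
  i = 3 (α = 5): (5−2)(5−6)(5−10)(5−12) = 3·(−1)·(−5)·(−7) = −105 ≡ 12, so v_3 = 12^{−1} = 12 (mod 13).
  i = 4 (α = 10): (10−2)(10−6)(10−5)(10−12) = 8·4·5·(−2) = −320 ≡ 5, so v_4 = 5^{−1} = 8 (mod 13).
  i = 5 (α = 12): (12−2)(12−6)(12−5)(12−10) = 10·6·7·2 = 840 ≡ 8, so v_5 = 8^{−1} = 5 (mod 13).
  v = [6, 8, 12, 8, 5].
Step 2: syndromes of r = [6, 3, 12, 9, 0] (all sums mod 13).
  S_0 = Σ v_i r_i = 6·6 + 8·3 + 12·12 + 8·9 + 5·0 = 276 ≡ 3.
  S_1 = Σ v_i α_i r_i = 6·2·6 + 8·6·3 + 12·5·12 + 8·10·9 + 5·12·0 = 1656 ≡ 5.
  α_i^2 mod 13 = [4, 10, 12, 9, 1].
  S_2 = Σ v_i α_i^2 r_i = 6·4·6 + 8·10·3 + 12·12·12 + 8·9·9 + 5·1·0 = 2760 ≡ 4.
  S = (3, 5, 4) ≠ 0, so r is not a codeword (an error is present).
Step 3: locate the error. For a single error e at position i, S_ℓ = v_i·e·α_i^ℓ, so α_err = S_1/S_0.
  S_0^{−1} = 3^{−1} = 9 (mod 13), so α_err = 5·9 = 45 ≡ 6 = α_2. Error position i = 2.
  Consistency check: S_2/S_1 = 4·8 = 32 ≡ 6 = α_err ✓ (single-error assumption holds).
Step 4: error magnitude e = S_0/v_2 = S_0·∏_{j≠2}(α_2 − α_j) = 3·5 = 15 ≡ 2 (mod 13).
Step 5: correct position 2: c_2 = r_2 − e = 3 − 2 ≡ 1 (mod 13). Hence c = [6, 1, 12, 9, 0].
  Check: interpolating c through the α_i gives m(x) = 2 + 2·x (degree < 2) with m(α_i) = c_i for every i, so c is indeed a codeword.


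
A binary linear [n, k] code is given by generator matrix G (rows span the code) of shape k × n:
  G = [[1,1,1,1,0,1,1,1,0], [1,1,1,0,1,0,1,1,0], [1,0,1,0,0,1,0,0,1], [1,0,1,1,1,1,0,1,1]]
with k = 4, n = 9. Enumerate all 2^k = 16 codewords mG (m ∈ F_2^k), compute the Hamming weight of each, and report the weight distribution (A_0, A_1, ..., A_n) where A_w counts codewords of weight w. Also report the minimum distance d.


Weight distribution: A_0 = 1, A_2 = 1, A_3 = 2, A_4 = 3, A_5 = 4, A_6 = 3, A_7 = 2. Minimum distance d = 2.

Enumerate all 2^4 = 16 messages m ∈ F_2^4.
For each, compute codeword c = mG in F_2^9, then tally its weight.
  m = 0000 → c = 000000000, weight = 0.
  m = 1000 → c = 111101110, weight = 7.
  m = 0100 → c = 111010110, weight = 6.
  m = 1100 → c = 000111000, weight = 3.
  m = 0010 → c = 101001001, weight = 4.
  m = 1010 → c = 010100111, weight = 5.
  m = 0110 → c = 010011111, weight = 6.
  m = 1110 → c = 101110001, weight = 5.
  m = 0001 → c = 101111011, weight = 7.
  m = 1001 → c = 010010101, weight = 4.
  m = 0101 → c = 010101101, weight = 5.
  m = 1101 → c = 101000011, weight = 4.
  m = 0011 → c = 000110010, weight = 3.
  m = 1011 → c = 111011100, weight = 6.
  m = 0111 → c = 111100100, weight = 5.
  m = 1111 → c = 000001010, weight = 2.
Tally weights:
  weight 0: 1 codewords.
  weight 2: 1 codewords.
  weight 3: 2 codewords.
  weight 4: 3 codewords.
  weight 5: 4 codewords.
  weight 6: 3 codewords.
  weight 7: 2 codewords.
Minimum distance d = smallest w > 0 with A_w > 0 = 2.
Sanity: Σ A_w = 16 = 2^4 = 16 ✓.


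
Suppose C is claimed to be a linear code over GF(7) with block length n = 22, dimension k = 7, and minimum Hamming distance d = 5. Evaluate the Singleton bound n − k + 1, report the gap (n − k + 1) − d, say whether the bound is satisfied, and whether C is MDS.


Singleton RHS = n − k + 1 = 16, slack = 11, bound satisfied, not MDS.

Singleton bound: d ≤ n − k + 1.
Here n = 22, k = 7, so n − k + 1 = 16.
Given d = 5, check d ≤ 16: YES.
Slack = (n − k + 1) − d = 11.
The code is NOT MDS (slack = 11 > 0).
Description: the claimed parameters are [22, 7, 5]_7; such a code would be non-MDS.


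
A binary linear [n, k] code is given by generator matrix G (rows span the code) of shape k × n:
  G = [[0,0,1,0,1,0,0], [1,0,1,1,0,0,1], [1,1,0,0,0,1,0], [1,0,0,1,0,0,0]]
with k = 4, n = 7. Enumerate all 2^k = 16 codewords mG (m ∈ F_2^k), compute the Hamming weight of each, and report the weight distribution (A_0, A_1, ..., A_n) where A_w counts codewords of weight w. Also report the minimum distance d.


Weight distribution: A_0 = 1, A_2 = 4, A_3 = 2, A_4 = 3, A_5 = 6. Minimum distance d = 2.

Enumerate all 2^4 = 16 messages m ∈ F_2^4.
For each, compute codeword c = mG in F_2^7, then tally its weight.
  m = 0000 → c = 0000000, weight = 0.
  m = 1000 → c = 0010100, weight = 2.
  m = 0100 → c = 1011001, weight = 4.
  m = 1100 → c = 1001101, weight = 4.
  m = 0010 → c = 1100010, weight = 3.
  m = 1010 → c = 1110110, weight = 5.
  m = 0110 → c = 0111011, weight = 5.
  m = 1110 → c = 0101111, weight = 5.
  m = 0001 → c = 1001000, weight = 2.
  m = 1001 → c = 1011100, weight = 4.
  m = 0101 → c = 0010001, weight = 2.
  m = 1101 → c = 0000101, weight = 2.
  m = 0011 → c = 0101010, weight = 3.
  m = 1011 → c = 0111110, weight = 5.
  m = 0111 → c = 1110011, weight = 5.
  m = 1111 → c = 1100111, weight = 5.
Tally weights:
  weight 0: 1 codewords.
  weight 2: 4 codewords.
  weight 3: 2 codewords.
  weight 4: 3 codewords.
  weight 5: 6 codewords.
Minimum distance d = smallest w > 0 with A_w > 0 = 2.
Sanity: Σ A_w = 16 = 2^4 = 16 ✓.


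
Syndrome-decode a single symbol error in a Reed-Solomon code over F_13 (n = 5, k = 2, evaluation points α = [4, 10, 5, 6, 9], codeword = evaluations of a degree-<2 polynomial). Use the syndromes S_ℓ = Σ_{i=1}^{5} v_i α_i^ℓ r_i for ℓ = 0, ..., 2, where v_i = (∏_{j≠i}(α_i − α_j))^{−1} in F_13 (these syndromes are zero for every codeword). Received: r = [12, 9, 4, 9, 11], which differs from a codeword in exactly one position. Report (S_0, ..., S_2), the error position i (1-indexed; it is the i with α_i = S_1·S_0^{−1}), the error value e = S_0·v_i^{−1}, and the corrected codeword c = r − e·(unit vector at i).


S = (2, 7, 5), error at position 2, error magnitude e = 6, c = [12, 3, 4, 9, 11].

Step 1: column multipliers v_i = (∏_{j≠i}(α_i − α_j))^{−1} mod 13.
  i = 1 (α = 4): (4−10)(4−5)(4−6)(4−9) = (−6)·(−1)·(−2)·(−5) = 60 ≡ 8, so v_1 = 8^{−1} = 5 (mod 13).
  i = 2 (α = 10): (10−4)(10−5)(10−6)(10−9) = 6·5·4·1 = 120 ≡ 3, so v_2 = 3^{−1} = 9 (mod 13).
  i = 3 (α = 5): (5−4)(5−10)(5−6)(5−9) = 1·(−5)·(−1)·(−4) = −20 ≡ 6, so v_3 = 6^{−1} = 11 (mod 13).
  i = 4 (α = 6): (6−4)(6−10)(6−5)(6−9) = 2·(−4)·1·(−3) = 24 ≡ 11, so v_4 = 11^{−1} = 6 (mod 13).
  i = 5 (α = 9): (9−4)(9−10)(9−5)(9−6) = 5·(−1)·4·3 = −60 ≡ 5, so v_5 = 5^{−1} = 8 (mod 13).
  v = [5, 9, 11, 6, 8].
Step 2: syndromes of r = [12, 9, 4, 9, 11] (all sums mod 13).
  S_0 = Σ v_i r_i = 5·12 + 9·9 + 11·4 + 6·9 + 8·11 = 327 ≡ 2.
  S_1 = Σ v_i α_i r_i = 5·4·12 + 9·10·9 + 11·5·4 + 6·6·9 + 8·9·11 = 2386 ≡ 7.
  α_i^2 mod 13 = [3, 9, 12, 10, 3].
  S_2 = Σ v_i α_i^2 r_i = 5·3·12 + 9·9·9 + 11·12·4 + 6·10·9 + 8·3·11 = 2241 ≡ 5.
  S = (2, 7, 5) ≠ 0, so r is not a codeword (an error is present).
Step 3: locate the error. For a single error e at position i, S_ℓ = v_i·e·α_i^ℓ, so α_err = S_1/S_0.
  S_0^{−1} = 2^{−1} = 7 (mod 13), so α_err = 7·7 = 49 ≡ 10 = α_2. Error position i = 2.
  Consistency check: S_2/S_1 = 5·2 = 10 ≡ 10 = α_err ✓ (single-error assumption holds).
Step 4: error magnitude e = S_0/v_2 = S_0·∏_{j≠2}(α_2 − α_j) = 2·3 = 6 ≡ 6 (mod 13).
Step 5: correct position 2: c_2 = r_2 − e = 9 − 6 ≡ 3 (mod 13). Hence c = [12, 3, 4, 9, 11].
  Check: interpolating c through the α_i gives m(x) = 5 + 5·x (degree < 2) with m(α_i) = c_i for every i, so c is indeed a codeword.


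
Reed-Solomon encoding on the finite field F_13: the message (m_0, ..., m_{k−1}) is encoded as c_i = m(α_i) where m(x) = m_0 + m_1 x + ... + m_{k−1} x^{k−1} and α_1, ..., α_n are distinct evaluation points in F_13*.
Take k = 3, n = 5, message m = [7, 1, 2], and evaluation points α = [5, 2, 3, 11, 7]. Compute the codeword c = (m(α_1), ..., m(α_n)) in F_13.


c = [10, 4, 2, 0, 8]

Message polynomial: m(x) = 7 + 1·x + 2·x^2 (mod 13).
For each evaluation point α_i, compute m(α_i) mod 13:
  α_1 = 5: Horner steps 2 → 11 → 10, so m(5) = 10.
  α_2 = 2: Horner steps 2 → 5 → 4, so m(2) = 4.
  α_3 = 3: Horner steps 2 → 7 → 2, so m(3) = 2.
  α_4 = 11: Horner steps 2 → 10 → 0, so m(11) = 0.
  α_5 = 7: Horner steps 2 → 2 → 8, so m(7) = 8.
Codeword c = [10, 4, 2, 0, 8] ∈ F_13^5.


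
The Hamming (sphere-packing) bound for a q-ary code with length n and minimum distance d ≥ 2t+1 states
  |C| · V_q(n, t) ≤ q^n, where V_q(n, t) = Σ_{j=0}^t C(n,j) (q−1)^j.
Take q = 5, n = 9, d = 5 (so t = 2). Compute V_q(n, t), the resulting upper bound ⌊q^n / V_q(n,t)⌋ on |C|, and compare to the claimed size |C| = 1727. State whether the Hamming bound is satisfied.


V_q(n, t) = 613, q^n = 1953125, Hamming bound = 3186, |C| = 1727 ≤ bound (satisfied).

Step 1: Compute V_q(n, t) = Σ_{j=0}^2 C(n, j) (q−1)^j.
  j = 0: C(9,0)·(4)^0 = 1·1 = 1.
  j = 1: C(9,1)·(4)^1 = 9·4 = 36.
  j = 2: C(9,2)·(4)^2 = 36·16 = 576.
  V_q(n, t) = 1 + 36 + 576 = 613.
Step 2: q^n = 5^9 = 1953125.
Step 3: Hamming bound ⌊q^n / V_q(n,t)⌋ = ⌊1953125/613⌋ = 3186.
Step 4: Compare |C| = 1727 to 3186: satisfied.
The claimed |C| lies below the Hamming bound.


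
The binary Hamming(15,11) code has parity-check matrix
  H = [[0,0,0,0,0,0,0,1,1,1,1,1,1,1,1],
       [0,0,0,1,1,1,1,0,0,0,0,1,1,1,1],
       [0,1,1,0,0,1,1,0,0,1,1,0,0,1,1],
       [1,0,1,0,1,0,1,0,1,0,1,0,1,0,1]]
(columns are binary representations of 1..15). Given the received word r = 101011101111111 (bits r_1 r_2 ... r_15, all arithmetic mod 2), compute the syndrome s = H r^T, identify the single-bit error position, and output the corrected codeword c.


s = (1, 1, 1, 0)^T, error position = 14, corrected codeword c = 101011101111101

Compute s = H r^T mod 2 one row at a time:
  s_1 = 0 + 1 + 1 + 1 + 1 + 1 + 1 + 1 = 7 ≡ 1 (mod 2).
  s_2 = 0 + 1 + 1 + 1 + 1 + 1 + 1 + 1 = 7 ≡ 1 (mod 2).
  s_3 = 0 + 1 + 1 + 1 + 1 + 1 + 1 + 1 = 7 ≡ 1 (mod 2).
  s_4 = 1 + 1 + 1 + 1 + 1 + 1 + 1 + 1 = 8 ≡ 0 (mod 2).
s = (1, 1, 1, 0)^T — this equals column 14 of H (binary 1110), so error is at position 14.
Correct: flip bit 14 of r = 101011101111111 to get c = 101011101111101.


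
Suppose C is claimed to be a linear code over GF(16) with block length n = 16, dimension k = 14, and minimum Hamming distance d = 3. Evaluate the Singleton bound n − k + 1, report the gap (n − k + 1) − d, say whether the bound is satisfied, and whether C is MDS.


Singleton RHS = n − k + 1 = 3, slack = 0, bound satisfied, MDS.

Singleton bound: d ≤ n − k + 1.
Here n = 16, k = 14, so n − k + 1 = 3.
Given d = 3, check d ≤ 3: YES.
Slack = (n − k + 1) − d = 0.
The code is MDS (slack = 0).
Description: the claimed parameters are [16, 14, 3]_16; such a code would be MDS (meets Singleton bound).


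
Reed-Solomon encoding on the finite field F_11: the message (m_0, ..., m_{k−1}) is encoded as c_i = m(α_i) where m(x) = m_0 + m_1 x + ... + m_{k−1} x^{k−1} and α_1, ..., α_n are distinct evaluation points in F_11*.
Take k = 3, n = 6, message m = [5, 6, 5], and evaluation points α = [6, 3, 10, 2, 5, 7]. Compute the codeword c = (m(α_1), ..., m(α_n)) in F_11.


c = [1, 2, 4, 4, 6, 6]

Message polynomial: m(x) = 5 + 6·x + 5·x^2 (mod 11).
For each evaluation point α_i, compute m(α_i) mod 11:
  α_1 = 6: Horner steps 5 → 3 → 1, so m(6) = 1.
  α_2 = 3: Horner steps 5 → 10 → 2, so m(3) = 2.
  α_3 = 10: Horner steps 5 → 1 → 4, so m(10) = 4.
  α_4 = 2: Horner steps 5 → 5 → 4, so m(2) = 4.
  α_5 = 5: Horner steps 5 → 9 → 6, so m(5) = 6.
  α_6 = 7: Horner steps 5 → 8 → 6, so m(7) = 6.
Codeword c = [1, 2, 4, 4, 6, 6] ∈ F_11^6.


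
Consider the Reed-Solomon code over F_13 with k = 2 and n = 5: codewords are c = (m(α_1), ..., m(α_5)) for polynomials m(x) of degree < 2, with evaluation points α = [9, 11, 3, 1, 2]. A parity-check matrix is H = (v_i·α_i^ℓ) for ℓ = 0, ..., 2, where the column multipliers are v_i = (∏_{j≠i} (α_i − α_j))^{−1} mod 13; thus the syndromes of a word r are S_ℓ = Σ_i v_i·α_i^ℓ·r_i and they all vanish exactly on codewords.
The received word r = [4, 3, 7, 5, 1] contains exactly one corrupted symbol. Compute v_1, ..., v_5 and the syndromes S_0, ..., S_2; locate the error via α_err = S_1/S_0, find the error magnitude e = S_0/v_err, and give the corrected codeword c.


S = (9, 9, 9), error at position 4, error magnitude e = 10, c = [4, 3, 7, 8, 1].

Step 1: column multipliers v_i = (∏_{j≠i}(α_i − α_j))^{−1} mod 13.
  i = 1 (α = 9): (9−11)(9−3)(9−1)(9−2) = (−2)·6·8·7 = −672 ≡ 4, so v_1 = 4^{−1} = 10 (mod 13).
  i = 2 (α = 11): (11−9)(11−3)(11−1)(11−2) = 2·8·10·9 = 1440 ≡ 10, so v_2 = 10^{−1} = 4 (mod 13).
  i = 3 (α = 3): (3−9)(3−11)(3−1)(3−2) = (−6)·(−8)·2·1 = 96 ≡ 5, so v_3 = 5^{−1} = 8 (mod 13).
  i = 4 (α = 1): (1−9)(1−11)(1−3)(1−2) = (−8)·(−10)·(−2)·(−1) = 160 ≡ 4, so v_4 = 4^{−1} = 10 (mod 13).
  i = 5 (α = 2): (2−9)(2−11)(2−3)(2−1) = (−7)·(−9)·(−1)·1 = −63 ≡ 2, so v_5 = 2^{−1} = 7 (mod 13).
  v = [10, 4, 8, 10, 7].
Step 2: syndromes of r = [4, 3, 7, 5, 1] (all sums mod 13).
  S_0 = Σ v_i r_i = 10·4 + 4·3 + 8·7 + 10·5 + 7·1 = 165 ≡ 9.
  S_1 = Σ v_i α_i r_i = 10·9·4 + 4·11·3 + 8·3·7 + 10·1·5 + 7·2·1 = 724 ≡ 9.
  α_i^2 mod 13 = [3, 4, 9, 1, 4].
  S_2 = Σ v_i α_i^2 r_i = 10·3·4 + 4·4·3 + 8·9·7 + 10·1·5 + 7·4·1 = 750 ≡ 9.
  S = (9, 9, 9) ≠ 0, so r is not a codeword (an error is present).
Step 3: locate the error. For a single error e at position i, S_ℓ = v_i·e·α_i^ℓ, so α_err = S_1/S_0.
  S_0^{−1} = 9^{−1} = 3 (mod 13), so α_err = 9·3 = 27 ≡ 1 = α_4. Error position i = 4.
  Consistency check: S_2/S_1 = 9·3 = 27 ≡ 1 = α_err ✓ (single-error assumption holds).
Step 4: error magnitude e = S_0/v_4 = S_0·∏_{j≠4}(α_4 − α_j) = 9·4 = 36 ≡ 10 (mod 13).
Step 5: correct position 4: c_4 = r_4 − e = 5 − 10 ≡ 8 (mod 13). Hence c = [4, 3, 7, 8, 1].
  Check: interpolating c through the α_i gives m(x) = 2 + 6·x (degree < 2) with m(α_i) = c_i for every i, so c is indeed a codeword.


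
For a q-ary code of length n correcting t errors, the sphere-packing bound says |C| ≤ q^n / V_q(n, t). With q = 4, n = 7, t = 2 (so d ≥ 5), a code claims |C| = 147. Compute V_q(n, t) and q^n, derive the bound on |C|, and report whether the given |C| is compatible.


V_q(n, t) = 211, q^n = 16384, Hamming bound = 77, |C| = 147 > bound (violated).

Step 1: Compute V_q(n, t) = Σ_{j=0}^2 C(n, j) (q−1)^j.
  j = 0: C(7,0)·(3)^0 = 1·1 = 1.
  j = 1: C(7,1)·(3)^1 = 7·3 = 21.
  j = 2: C(7,2)·(3)^2 = 21·9 = 189.
  V_q(n, t) = 1 + 21 + 189 = 211.
Step 2: q^n = 4^7 = 16384.
Step 3: Hamming bound ⌊q^n / V_q(n,t)⌋ = ⌊16384/211⌋ = 77.
Step 4: Compare |C| = 147 to 77: violated.
The claimed |C| lies above the Hamming bound, so no 4-ary code of length 7 with d ≥ 5 can have 147 codewords.


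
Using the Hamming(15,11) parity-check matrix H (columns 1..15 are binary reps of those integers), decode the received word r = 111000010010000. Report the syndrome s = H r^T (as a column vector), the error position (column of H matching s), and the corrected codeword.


s = (0, 0, 1, 1)^T, error position = 3, corrected codeword c = 110000010010000

Compute s = H r^T mod 2 one row at a time:
  s_1 = 1 + 0 + 0 + 1 + 0 + 0 + 0 + 0 = 2 ≡ 0 (mod 2).
  s_2 = 0 + 0 + 0 + 0 + 0 + 0 + 0 + 0 = 0 ≡ 0 (mod 2).
  s_3 = 1 + 1 + 0 + 0 + 0 + 1 + 0 + 0 = 3 ≡ 1 (mod 2).
  s_4 = 1 + 1 + 0 + 0 + 0 + 1 + 0 + 0 = 3 ≡ 1 (mod 2).
s = (0, 0, 1, 1)^T — this equals column 3 of H (binary 0011), so error is at position 3.
Correct: flip bit 3 of r = 111000010010000 to get c = 110000010010000.


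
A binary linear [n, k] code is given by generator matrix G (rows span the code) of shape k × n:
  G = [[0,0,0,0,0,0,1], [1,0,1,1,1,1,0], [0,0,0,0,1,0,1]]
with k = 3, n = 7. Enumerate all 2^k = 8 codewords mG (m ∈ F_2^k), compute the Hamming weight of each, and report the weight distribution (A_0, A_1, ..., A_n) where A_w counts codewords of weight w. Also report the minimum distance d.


Weight distribution: A_0 = 1, A_1 = 2, A_2 = 1, A_4 = 1, A_5 = 2, A_6 = 1. Minimum distance d = 1.

Enumerate all 2^3 = 8 messages m ∈ F_2^3.
For each, compute codeword c = mG in F_2^7, then tally its weight.
  m = 000 → c = 0000000, weight = 0.
  m = 100 → c = 0000001, weight = 1.
  m = 010 → c = 1011110, weight = 5.
  m = 110 → c = 1011111, weight = 6.
  m = 001 → c = 0000101, weight = 2.
  m = 101 → c = 0000100, weight = 1.
  m = 011 → c = 1011011, weight = 5.
  m = 111 → c = 1011010, weight = 4.
Tally weights:
  weight 0: 1 codewords.
  weight 1: 2 codewords.
  weight 2: 1 codewords.
  weight 4: 1 codewords.
  weight 5: 2 codewords.
  weight 6: 1 codewords.
Minimum distance d = smallest w > 0 with A_w > 0 = 1.
Sanity: Σ A_w = 8 = 2^3 = 8 ✓.


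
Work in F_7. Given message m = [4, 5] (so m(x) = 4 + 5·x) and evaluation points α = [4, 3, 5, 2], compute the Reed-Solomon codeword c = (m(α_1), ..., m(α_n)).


c = [3, 5, 1, 0]

Message polynomial: m(x) = 4 + 5·x (mod 7).
For each evaluation point α_i, compute m(α_i) mod 7:
  α_1 = 4: Horner steps 5 → 3, so m(4) = 3.
  α_2 = 3: Horner steps 5 → 5, so m(3) = 5.
  α_3 = 5: Horner steps 5 → 1, so m(5) = 1.
  α_4 = 2: Horner steps 5 → 0, so m(2) = 0.
Codeword c = [3, 5, 1, 0] ∈ F_7^4.


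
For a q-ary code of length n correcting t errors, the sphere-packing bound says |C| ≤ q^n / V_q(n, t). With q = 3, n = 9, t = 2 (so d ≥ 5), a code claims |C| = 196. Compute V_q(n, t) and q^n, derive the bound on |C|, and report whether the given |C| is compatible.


V_q(n, t) = 163, q^n = 19683, Hamming bound = 120, |C| = 196 > bound (violated).

Step 1: Compute V_q(n, t) = Σ_{j=0}^2 C(n, j) (q−1)^j.
  j = 0: C(9,0)·(2)^0 = 1·1 = 1.
  j = 1: C(9,1)·(2)^1 = 9·2 = 18.
  j = 2: C(9,2)·(2)^2 = 36·4 = 144.
  V_q(n, t) = 1 + 18 + 144 = 163.
Step 2: q^n = 3^9 = 19683.
Step 3: Hamming bound ⌊q^n / V_q(n,t)⌋ = ⌊19683/163⌋ = 120.
Step 4: Compare |C| = 196 to 120: violated.
The claimed |C| lies above the Hamming bound, so no 3-ary code of length 9 with d ≥ 5 can have 196 codewords.


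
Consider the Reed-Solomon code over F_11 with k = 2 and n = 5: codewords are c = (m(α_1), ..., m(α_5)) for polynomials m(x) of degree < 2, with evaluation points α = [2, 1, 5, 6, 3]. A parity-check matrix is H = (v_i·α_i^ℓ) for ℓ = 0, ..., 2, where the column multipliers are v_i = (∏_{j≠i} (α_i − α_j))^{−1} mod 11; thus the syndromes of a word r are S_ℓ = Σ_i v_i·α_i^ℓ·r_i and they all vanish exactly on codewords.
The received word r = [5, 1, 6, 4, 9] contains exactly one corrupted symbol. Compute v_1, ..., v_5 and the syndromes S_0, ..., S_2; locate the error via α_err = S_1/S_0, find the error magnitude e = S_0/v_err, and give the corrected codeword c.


S = (1, 6, 3), error at position 4, error magnitude e = 5, c = [5, 1, 6, 10, 9].

Step 1: column multipliers v_i = (∏_{j≠i}(α_i − α_j))^{−1} mod 11.
  i = 1 (α = 2): (2−1)(2−5)(2−6)(2−3) = 1·(−3)·(−4)·(−1) = −12 ≡ 10, so v_1 = 10^{−1} = 10 (mod 11).
  i = 2 (α = 1): (1−2)(1−5)(1−6)(1−3) = (−1)·(−4)·(−5)·(−2) = 40 ≡ 7, so v_2 = 7^{−1} = 8 (mod 11).
  i = 3 (α = 5): (5−2)(5−1)(5−6)(5−3) = 3·4·(−1)·2 = −24 ≡ 9, so v_3 = 9^{−1} = 5 (mod 11).
  i = 4 (α = 6): (6−2)(6−1)(6−5)(6−3) = 4·5·1·3 = 60 ≡ 5, so v_4 = 5^{−1} = 9 (mod 11).
  i = 5 (α = 3): (3−2)(3−1)(3−5)(3−6) = 1·2·(−2)·(−3) = 12 ≡ 1, so v_5 = 1^{−1} = 1 (mod 11).
  v = [10, 8, 5, 9, 1].
Step 2: syndromes of r = [5, 1, 6, 4, 9] (all sums mod 11).
  S_0 = Σ v_i r_i = 10·5 + 8·1 + 5·6 + 9·4 + 1·9 = 133 ≡ 1.
  S_1 = Σ v_i α_i r_i = 10·2·5 + 8·1·1 + 5·5·6 + 9·6·4 + 1·3·9 = 501 ≡ 6.
  α_i^2 mod 11 = [4, 1, 3, 3, 9].
  S_2 = Σ v_i α_i^2 r_i = 10·4·5 + 8·1·1 + 5·3·6 + 9·3·4 + 1·9·9 = 487 ≡ 3.
  S = (1, 6, 3) ≠ 0, so r is not a codeword (an error is present).
Step 3: locate the error. For a single error e at position i, S_ℓ = v_i·e·α_i^ℓ, so α_err = S_1/S_0.
  S_0^{−1} = 1^{−1} = 1 (mod 11), so α_err = 6·1 = 6 ≡ 6 = α_4. Error position i = 4.
  Consistency check: S_2/S_1 = 3·2 = 6 ≡ 6 = α_err ✓ (single-error assumption holds).
Step 4: error magnitude e = S_0/v_4 = S_0·∏_{j≠4}(α_4 − α_j) = 1·5 = 5 ≡ 5 (mod 11).
Step 5: correct position 4: c_4 = r_4 − e = 4 − 5 ≡ 10 (mod 11). Hence c = [5, 1, 6, 10, 9].
  Check: interpolating c through the α_i gives m(x) = 8 + 4·x (degree < 2) with m(α_i) = c_i for every i, so c is indeed a codeword.


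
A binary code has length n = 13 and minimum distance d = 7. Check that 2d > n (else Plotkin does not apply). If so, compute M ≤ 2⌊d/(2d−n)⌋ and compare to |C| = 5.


Plotkin bound M ≤ 14; given |C| = 5 ≤ bound (satisfied).

Check applicability: 2d = 14, n = 13.
2d − n = 1 > 0, so Plotkin applies.
Compute d/(2d−n) = 7/1 ≈ 7.0000.
⌊d/(2d−n)⌋ = 7.
Plotkin bound: M ≤ 2·7 = 14.
Given |C| = 5, check: satisfied.
This |C| is below the Plotkin bound.


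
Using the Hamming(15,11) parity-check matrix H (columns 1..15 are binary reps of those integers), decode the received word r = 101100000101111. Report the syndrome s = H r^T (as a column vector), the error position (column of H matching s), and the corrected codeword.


s = (1, 1, 0, 0)^T, error position = 12, corrected codeword c = 101100000100111

Compute s = H r^T mod 2 one row at a time:
  s_1 = 0 + 0 + 1 + 0 + 1 + 1 + 1 + 1 = 5 ≡ 1 (mod 2).
  s_2 = 1 + 0 + 0 + 0 + 1 + 1 + 1 + 1 = 5 ≡ 1 (mod 2).
  s_3 = 0 + 1 + 0 + 0 + 1 + 0 + 1 + 1 = 4 ≡ 0 (mod 2).
  s_4 = 1 + 1 + 0 + 0 + 0 + 0 + 1 + 1 = 4 ≡ 0 (mod 2).
s = (1, 1, 0, 0)^T — this equals column 12 of H (binary 1100), so error is at position 12.
Correct: flip bit 12 of r = 101100000101111 to get c = 101100000100111.


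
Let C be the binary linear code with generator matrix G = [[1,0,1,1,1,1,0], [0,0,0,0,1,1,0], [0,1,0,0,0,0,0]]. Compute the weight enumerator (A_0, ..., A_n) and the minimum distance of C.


Weight distribution: A_0 = 1, A_1 = 1, A_2 = 1, A_3 = 2, A_4 = 1, A_5 = 1, A_6 = 1. Minimum distance d = 1.

Enumerate all 2^3 = 8 messages m ∈ F_2^3.
For each, compute codeword c = mG in F_2^7, then tally its weight.
  m = 000 → c = 0000000, weight = 0.
  m = 100 → c = 1011110, weight = 5.
  m = 010 → c = 0000110, weight = 2.
  m = 110 → c = 1011000, weight = 3.
  m = 001 → c = 0100000, weight = 1.
  m = 101 → c = 1111110, weight = 6.
  m = 011 → c = 0100110, weight = 3.
  m = 111 → c = 1111000, weight = 4.
Tally weights:
  weight 0: 1 codewords.
  weight 1: 1 codewords.
  weight 2: 1 codewords.
  weight 3: 2 codewords.
  weight 4: 1 codewords.
  weight 5: 1 codewords.
  weight 6: 1 codewords.
Minimum distance d = smallest w > 0 with A_w > 0 = 1.
Sanity: Σ A_w = 8 = 2^3 = 8 ✓.


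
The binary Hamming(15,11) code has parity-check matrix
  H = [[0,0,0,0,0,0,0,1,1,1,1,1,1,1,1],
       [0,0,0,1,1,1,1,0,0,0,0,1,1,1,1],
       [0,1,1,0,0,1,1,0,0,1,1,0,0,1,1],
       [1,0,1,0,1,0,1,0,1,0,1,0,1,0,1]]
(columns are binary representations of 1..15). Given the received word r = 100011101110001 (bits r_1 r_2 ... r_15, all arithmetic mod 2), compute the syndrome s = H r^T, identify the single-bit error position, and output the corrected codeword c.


s = (0, 0, 1, 0)^T, error position = 2, corrected codeword c = 110011101110001

Compute s = H r^T mod 2 one row at a time:
  s_1 = 0 + 1 + 1 + 1 + 0 + 0 + 0 + 1 = 4 ≡ 0 (mod 2).
  s_2 = 0 + 1 + 1 + 1 + 0 + 0 + 0 + 1 = 4 ≡ 0 (mod 2).
  s_3 = 0 + 0 + 1 + 1 + 1 + 1 + 0 + 1 = 5 ≡ 1 (mod 2).
  s_4 = 1 + 0 + 1 + 1 + 1 + 1 + 0 + 1 = 6 ≡ 0 (mod 2).
s = (0, 0, 1, 0)^T — this equals column 2 of H (binary 0010), so error is at position 2.
Correct: flip bit 2 of r = 100011101110001 to get c = 110011101110001.


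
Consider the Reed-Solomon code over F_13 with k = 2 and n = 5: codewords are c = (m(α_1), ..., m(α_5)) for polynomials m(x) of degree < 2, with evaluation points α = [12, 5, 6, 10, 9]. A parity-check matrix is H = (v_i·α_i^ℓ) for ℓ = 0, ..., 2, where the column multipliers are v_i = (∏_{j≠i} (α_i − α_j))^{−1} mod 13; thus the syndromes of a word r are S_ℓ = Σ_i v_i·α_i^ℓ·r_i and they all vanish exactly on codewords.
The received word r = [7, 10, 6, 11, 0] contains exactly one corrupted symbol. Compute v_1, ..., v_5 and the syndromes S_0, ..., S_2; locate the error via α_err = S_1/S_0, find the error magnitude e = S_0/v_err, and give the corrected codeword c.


S = (8, 1, 5), error at position 2, error magnitude e = 2, c = [7, 8, 6, 11, 0].

Step 1: column multipliers v_i = (∏_{j≠i}(α_i − α_j))^{−1} mod 13.
  i = 1 (α = 12): (12−5)(12−6)(12−10)(12−9) = 7·6·2·3 = 252 ≡ 5, so v_1 = 5^{−1} = 8 (mod 13).
  i = 2 (α = 5): (5−12)(5−6)(5−10)(5−9) = (−7)·(−1)·(−5)·(−4) = 140 ≡ 10, so v_2 = 10^{−1} = 4 (mod 13).
  i = 3 (α = 6): (6−12)(6−5)(6−10)(6−9) = (−6)·1·(−4)·(−3) = −72 ≡ 6, so v_3 = 6^{−1} = 11 (mod 13).
  i = 4 (α = 10): (10−12)(10−5)(10−6)(10−9) = (−2)·5·4·1 = −40 ≡ 12, so v_4 = 12^{−1} = 12 (mod 13).
  i = 5 (α = 9): (9−12)(9−5)(9−6)(9−10) = (−3)·4·3·(−1) = 36 ≡ 10, so v_5 = 10^{−1} = 4 (mod 13).
  v = [8, 4, 11, 12, 4].
Step 2: syndromes of r = [7, 10, 6, 11, 0] (all sums mod 13).
  S_0 = Σ v_i r_i = 8·7 + 4·10 + 11·6 + 12·11 + 4·0 = 294 ≡ 8.
  S_1 = Σ v_i α_i r_i = 8·12·7 + 4·5·10 + 11·6·6 + 12·10·11 + 4·9·0 = 2588 ≡ 1.
  α_i^2 mod 13 = [1, 12, 10, 9, 3].
  S_2 = Σ v_i α_i^2 r_i = 8·1·7 + 4·12·10 + 11·10·6 + 12·9·11 + 4·3·0 = 2384 ≡ 5.
  S = (8, 1, 5) ≠ 0, so r is not a codeword (an error is present).
Step 3: locate the error. For a single error e at position i, S_ℓ = v_i·e·α_i^ℓ, so α_err = S_1/S_0.
  S_0^{−1} = 8^{−1} = 5 (mod 13), so α_err = 1·5 = 5 ≡ 5 = α_2. Error position i = 2.
  Consistency check: S_2/S_1 = 5·1 = 5 ≡ 5 = α_err ✓ (single-error assumption holds).
Step 4: error magnitude e = S_0/v_2 = S_0·∏_{j≠2}(α_2 − α_j) = 8·10 = 80 ≡ 2 (mod 13).
Step 5: correct position 2: c_2 = r_2 − e = 10 − 2 ≡ 8 (mod 13). Hence c = [7, 8, 6, 11, 0].
  Check: interpolating c through the α_i gives m(x) = 5 + 11·x (degree < 2) with m(α_i) = c_i for every i, so c is indeed a codeword.


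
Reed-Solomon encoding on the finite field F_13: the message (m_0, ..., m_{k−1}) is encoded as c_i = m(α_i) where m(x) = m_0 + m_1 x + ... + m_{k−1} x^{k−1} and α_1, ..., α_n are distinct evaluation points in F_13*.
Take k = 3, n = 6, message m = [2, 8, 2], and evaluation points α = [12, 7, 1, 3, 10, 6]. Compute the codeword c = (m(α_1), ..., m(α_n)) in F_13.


c = [9, 0, 12, 5, 9, 5]

Message polynomial: m(x) = 2 + 8·x + 2·x^2 (mod 13).
For each evaluation point α_i, compute m(α_i) mod 13:
  α_1 = 12: Horner steps 2 → 6 → 9, so m(12) = 9.
  α_2 = 7: Horner steps 2 → 9 → 0, so m(7) = 0.
  α_3 = 1: Horner steps 2 → 10 → 12, so m(1) = 12.
  α_4 = 3: Horner steps 2 → 1 → 5, so m(3) = 5.
  α_5 = 10: Horner steps 2 → 2 → 9, so m(10) = 9.
  α_6 = 6: Horner steps 2 → 7 → 5, so m(6) = 5.
Codeword c = [9, 0, 12, 5, 9, 5] ∈ F_13^6.


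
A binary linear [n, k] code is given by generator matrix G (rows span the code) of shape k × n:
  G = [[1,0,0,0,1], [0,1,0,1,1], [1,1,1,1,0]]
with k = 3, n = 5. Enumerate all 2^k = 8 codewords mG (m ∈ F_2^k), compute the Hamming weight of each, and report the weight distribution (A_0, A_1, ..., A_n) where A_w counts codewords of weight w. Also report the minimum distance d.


Weight distribution: A_0 = 1, A_1 = 1, A_2 = 1, A_3 = 3, A_4 = 2. Minimum distance d = 1.

Enumerate all 2^3 = 8 messages m ∈ F_2^3.
For each, compute codeword c = mG in F_2^5, then tally its weight.
  m = 000 → c = 00000, weight = 0.
  m = 100 → c = 10001, weight = 2.
  m = 010 → c = 01011, weight = 3.
  m = 110 → c = 11010, weight = 3.
  m = 001 → c = 11110, weight = 4.
  m = 101 → c = 01111, weight = 4.
  m = 011 → c = 10101, weight = 3.
  m = 111 → c = 00100, weight = 1.
Tally weights:
  weight 0: 1 codewords.
  weight 1: 1 codewords.
  weight 2: 1 codewords.
  weight 3: 3 codewords.
  weight 4: 2 codewords.
Minimum distance d = smallest w > 0 with A_w > 0 = 1.
Sanity: Σ A_w = 8 = 2^3 = 8 ✓.


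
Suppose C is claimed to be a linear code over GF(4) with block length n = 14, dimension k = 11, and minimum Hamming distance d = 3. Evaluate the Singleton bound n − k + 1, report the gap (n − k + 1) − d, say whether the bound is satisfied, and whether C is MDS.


Singleton RHS = n − k + 1 = 4, slack = 1, bound satisfied, not MDS.

Singleton bound: d ≤ n − k + 1.
Here n = 14, k = 11, so n − k + 1 = 4.
Given d = 3, check d ≤ 4: YES.
Slack = (n − k + 1) − d = 1.
The code is NOT MDS (slack = 1 > 0).
Description: the claimed parameters are [14, 11, 3]_4; such a code would be non-MDS.


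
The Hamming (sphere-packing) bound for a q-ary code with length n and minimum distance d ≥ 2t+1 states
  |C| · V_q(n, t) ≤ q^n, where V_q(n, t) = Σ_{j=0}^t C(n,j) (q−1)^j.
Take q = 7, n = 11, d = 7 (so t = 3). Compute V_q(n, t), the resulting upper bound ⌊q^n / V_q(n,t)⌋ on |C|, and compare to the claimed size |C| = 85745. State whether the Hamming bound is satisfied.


V_q(n, t) = 37687, q^n = 1977326743, Hamming bound = 52467, |C| = 85745 > bound (violated).

Step 1: Compute V_q(n, t) = Σ_{j=0}^3 C(n, j) (q−1)^j.
  j = 0: C(11,0)·(6)^0 = 1·1 = 1.
  j = 1: C(11,1)·(6)^1 = 11·6 = 66.
  j = 2: C(11,2)·(6)^2 = 55·36 = 1980.
  j = 3: C(11,3)·(6)^3 = 165·216 = 35640.
  V_q(n, t) = 1 + 66 + 1980 + 35640 = 37687.
Step 2: q^n = 7^11 = 1977326743.
Step 3: Hamming bound ⌊q^n / V_q(n,t)⌋ = ⌊1977326743/37687⌋ = 52467.
Step 4: Compare |C| = 85745 to 52467: violated.
The claimed |C| lies above the Hamming bound, so no 7-ary code of length 11 with d ≥ 7 can have 85745 codewords.
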